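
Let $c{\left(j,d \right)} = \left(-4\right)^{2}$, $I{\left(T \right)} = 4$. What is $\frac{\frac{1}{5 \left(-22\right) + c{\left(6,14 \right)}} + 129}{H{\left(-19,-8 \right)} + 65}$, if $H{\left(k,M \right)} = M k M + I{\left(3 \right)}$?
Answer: $- \frac{12125}{107818} \approx -0.11246$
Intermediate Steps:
$c{\left(j,d \right)} = 16$
$H{\left(k,M \right)} = 4 + k M^{2}$ ($H{\left(k,M \right)} = M k M + 4 = k M^{2} + 4 = 4 + k M^{2}$)
$\frac{\frac{1}{5 \left(-22\right) + c{\left(6,14 \right)}} + 129}{H{\left(-19,-8 \right)} + 65} = \frac{\frac{1}{5 \left(-22\right) + 16} + 129}{\left(4 - 19 \left(-8\right)^{2}\right) + 65} = \frac{\frac{1}{-110 + 16} + 129}{\left(4 - 1216\right) + 65} = \frac{\frac{1}{-94} + 129}{\left(4 - 1216\right) + 65} = \frac{- \frac{1}{94} + 129}{-1212 + 65} = \frac{12125}{94 \left(-1147\right)} = \frac{12125}{94} \left(- \frac{1}{1147}\right) = - \frac{12125}{107818}$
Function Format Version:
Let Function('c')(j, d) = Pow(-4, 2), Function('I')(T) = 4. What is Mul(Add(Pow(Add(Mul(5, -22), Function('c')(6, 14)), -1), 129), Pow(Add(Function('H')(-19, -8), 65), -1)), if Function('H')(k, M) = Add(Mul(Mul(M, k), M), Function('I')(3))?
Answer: Rational(-12125, 107818) ≈ -0.11246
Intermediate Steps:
Function('c')(j, d) = 16
Function('H')(k, M) = Add(4, Mul(k, Pow(M, 2))) (Function('H')(k, M) = Add(Mul(Mul(M, k), M), 4) = Add(Mul(k, Pow(M, 2)), 4) = Add(4, Mul(k, Pow(M, 2))))
Mul(Add(Pow(Add(Mul(5, -22), Function('c')(6, 14)), -1), 129), Pow(Add(Function('H')(-19, -8), 65), -1)) = Mul(Add(Pow(Add(Mul(5, -22), 16), -1), 129), Pow(Add(Add(4, Mul(-19, Pow(-8, 2))), 65), -1)) = Mul(Add(Pow(Add(-110, 16), -1), 129), Pow(Add(Add(4, Mul(-19, 64)), 65), -1)) = Mul(Add(Pow(-94, -1), 129), Pow(Add(Add(4, -1216), 65), -1)) = Mul(Add(Rational(-1, 94), 129), Pow(Add(-1212, 65), -1)) = Mul(Rational(12125, 94), Pow(-1147, -1)) = Mul(Rational(12125, 94), Rational(-1, 1147)) = Rational(-12125, 107818)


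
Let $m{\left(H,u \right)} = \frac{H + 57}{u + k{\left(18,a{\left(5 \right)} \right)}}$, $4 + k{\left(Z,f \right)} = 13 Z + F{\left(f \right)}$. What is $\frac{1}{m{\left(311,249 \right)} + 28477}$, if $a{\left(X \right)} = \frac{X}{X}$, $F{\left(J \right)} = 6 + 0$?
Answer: $\frac{485}{13811713} \approx 3.5115 \cdot 10^{-5}$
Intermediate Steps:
$F{\left(J \right)} = 6$
$a{\left(X \right)} = 1$
$k{\left(Z,f \right)} = 2 + 13 Z$ ($k{\left(Z,f \right)} = -4 + \left(13 Z + 6\right) = -4 + \left(6 + 13 Z\right) = 2 + 13 Z$)
$m{\left(H,u \right)} = \frac{57 + H}{236 + u}$ ($m{\left(H,u \right)} = \frac{H + 57}{u + \left(2 + 13 \cdot 18\right)} = \frac{57 + H}{u + \left(2 + 234\right)} = \frac{57 + H}{u + 236} = \frac{57 + H}{236 + u}$)
$\frac{1}{m{\left(311,249 \right)} + 28477} = \frac{1}{\frac{57 + 311}{236 + 249} + 28477} = \frac{1}{\frac{1}{485} \cdot 368 + 28477} = \frac{1}{\frac{368}{485} + 28477} = \frac{1}{\frac{13811713}{485}} = \frac{485}{13811713}$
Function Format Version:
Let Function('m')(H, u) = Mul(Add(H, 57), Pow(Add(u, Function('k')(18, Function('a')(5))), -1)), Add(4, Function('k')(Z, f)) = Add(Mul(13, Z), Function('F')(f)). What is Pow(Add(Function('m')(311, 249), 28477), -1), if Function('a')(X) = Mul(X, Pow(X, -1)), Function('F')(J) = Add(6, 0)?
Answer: Rational(485, 13811713) ≈ 3.5115e-5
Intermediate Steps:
Function('F')(J) = 6
Function('a')(X) = 1
Function('k')(Z, f) = Add(2, Mul(13, Z)) (Function('k')(Z, f) = Add(-4, Add(Mul(13, Z), 6)) = Add(-4, Add(6, Mul(13, Z))) = Add(2, Mul(13, Z)))
Function('m')(H, u) = Mul(Pow(Add(236, u), -1), Add(57, H)) (Function('m')(H, u) = Mul(Add(H, 57), Pow(Add(u, Add(2, Mul(13, 18))), -1)) = Mul(Add(57, H), Pow(Add(u, Add(2, 234)), -1)) = Mul(Add(57, H), Pow(Add(u, 236), -1)) = Mul(Add(57, H), Pow(Add(236, u), -1)) = Mul(Pow(Add(236, u), -1), Add(57, H)))
Pow(Add(Function('m')(311, 249), 28477), -1) = Pow(Add(Mul(Pow(Add(236, 249), -1), Add(57, 311)), 28477), -1) = Pow(Add(Mul(Pow(485, -1), 368), 28477), -1) = Pow(Add(Mul(Rational(1, 485), 368), 28477), -1) = Pow(Add(Rational(368, 485), 28477), -1) = Pow(Rational(13811713, 485), -1) = Rational(485, 13811713)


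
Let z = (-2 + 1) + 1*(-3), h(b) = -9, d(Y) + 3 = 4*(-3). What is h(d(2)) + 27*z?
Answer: -117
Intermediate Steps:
d(Y) = -15 (d(Y) = -3 + 4*(-3) = -3 - 12 = -15)
z = -4 (z = -1 - 3 = -4)
h(d(2)) + 27*z = -9 + 27*(-4) = -9 - 108 = -117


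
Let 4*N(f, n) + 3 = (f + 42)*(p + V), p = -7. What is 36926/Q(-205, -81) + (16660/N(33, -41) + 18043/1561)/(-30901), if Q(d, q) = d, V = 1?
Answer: -62065745431181/344575303905 ≈ -180.12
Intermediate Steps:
N(f, n) = -255/4 - 3*f/2 (N(f, n) = -¾ + ((f + 42)*(-7 + 1))/4 = -¾ + ((42 + f)*(-6))/4 = -¾ + (-252 - 6*f)/4 = -¾ + (-63 - 3*f/2) = -255/4 - 3*f/2)
36926/Q(-205, -81) + (16660/N(33, -41) + 18043/1561)/(-30901) = 36926/(-205) + (16660/(-255/4 - 3/2*33) + 18043/1561)/(-30901) = 36926*(-1/205) + (16660/(-255/4 - 99/2) + 18043*(1/1561))*(-1/30901) = -36926/205 + (16660/(-453/4) + 18043/1561)*(-1/30901) = -36926/205 + (16660*(-4/453) + 18043/1561)*(-1/30901) = -36926/205 + (-66640/453 + 18043/1561)*(-1/30901) = -36926/205 - 95851561/707133*(-1/30901) = -36926/205 + 7373197/1680855141 = -62065745431181/344575303905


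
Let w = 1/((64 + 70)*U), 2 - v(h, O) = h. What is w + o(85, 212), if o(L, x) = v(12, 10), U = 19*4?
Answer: -101839/10184 ≈ -9.9999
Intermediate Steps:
U = 76
v(h, O) = 2 - h
o(L, x) = -10 (o(L, x) = 2 - 1*12 = 2 - 12 = -10)
w = 1/10184 (w = 1/((64 + 70)*76) = 1/(134*76) = 1/10184 ≈ 9.8193e-5)
w + o(85, 212) = 1/10184 - 10 = -101839/10184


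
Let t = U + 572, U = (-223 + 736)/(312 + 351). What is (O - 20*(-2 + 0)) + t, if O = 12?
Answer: 138075/221 ≈ 624.77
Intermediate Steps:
U = 171/221 (U = 513/663 = 513*(1/663) = 171/221 ≈ 0.77376)
t = 126583/221 (t = 171/221 + 572 = 126583/221 ≈ 572.77)
(O - 20*(-2 + 0)) + t = (12 - 20*(-2 + 0)) + 126583/221 = (12 - 20*(-2)) + 126583/221 = (12 - 5*(-8)) + 126583/221 = (12 + 40) + 126583/221 = 52 + 126583/221 = 138075/221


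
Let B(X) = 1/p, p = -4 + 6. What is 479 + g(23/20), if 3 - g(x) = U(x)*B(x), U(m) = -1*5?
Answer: 969/2 ≈ 484.50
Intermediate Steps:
p = 2
B(X) = ½ (B(X) = 1/2 = ½)
U(m) = -5
g(x) = 11/2 (g(x) = 3 - (-5)/2 = 3 - 1*(-5/2) = 3 + 5/2 = 11/2)
479 + g(23/20) = 479 + 11/2 = 969/2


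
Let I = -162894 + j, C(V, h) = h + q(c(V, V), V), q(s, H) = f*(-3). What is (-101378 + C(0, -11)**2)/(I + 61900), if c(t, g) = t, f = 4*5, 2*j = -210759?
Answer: 192674/412747 ≈ 0.46681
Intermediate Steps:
j = -210759/2 (j = (1/2)*(-210759) = -210759/2 ≈ -1.0538e+5)
f = 20
q(s, H) = -60 (q(s, H) = 20*(-3) = -60)
C(V, h) = -60 + h (C(V, h) = h - 60 = -60 + h)
I = -536547/2 (I = -162894 - 210759/2 = -536547/2 ≈ -2.6827e+5)
(-101378 + C(0, -11)**2)/(I + 61900) = (-101378 + (-60 - 11)**2)/(-536547/2 + 61900) = (-101378 + (-71)**2)/(-412747/2) = (-101378 + 5041)*(-2/412747) = -96337*(-2/412747) = 192674/412747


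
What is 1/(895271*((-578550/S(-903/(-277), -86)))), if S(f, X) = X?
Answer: 43/258979518525 ≈ 1.6604e-10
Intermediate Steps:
1/(895271*((-578550/S(-903/(-277), -86)))) = 1/(895271*((-578550/(-86)))) = 1/(895271*((-578550*(-1/86)))) = 1/(895271*(289275/43)) = (1/895271)*(43/289275) = 43/258979518525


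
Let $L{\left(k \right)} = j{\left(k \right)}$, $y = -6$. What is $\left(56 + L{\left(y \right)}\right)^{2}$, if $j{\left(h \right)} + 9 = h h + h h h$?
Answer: $17689$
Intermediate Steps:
$j{\left(h \right)} = -9 + h^{2} + h^{3}$ ($j{\left(h \right)} = -9 + \left(h h + h h h\right) = -9 + \left(h^{2} + h^{2} h\right) = -9 + \left(h^{2} + h^{3}\right) = -9 + h^{2} + h^{3}$)
$L{\left(k \right)} = -9 + k^{2} + k^{3}$
$\left(56 + L{\left(y \right)}\right)^{2} = \left(56 + \left(-9 + \left(-6\right)^{2} + \left(-6\right)^{3}\right)\right)^{2} = \left(56 - 189\right)^{2} = \left(-133\right)^{2} = 17689$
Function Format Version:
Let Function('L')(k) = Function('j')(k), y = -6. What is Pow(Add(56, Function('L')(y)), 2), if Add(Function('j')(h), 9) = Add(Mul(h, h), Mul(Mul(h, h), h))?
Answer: 17689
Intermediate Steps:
Function('j')(h) = Add(-9, Pow(h, 2), Pow(h, 3)) (Function('j')(h) = Add(-9, Add(Mul(h, h), Mul(Mul(h, h), h))) = Add(-9, Add(Pow(h, 2), Mul(Pow(h, 2), h))) = Add(-9, Add(Pow(h, 2), Pow(h, 3))) = Add(-9, Pow(h, 2), Pow(h, 3)))
Function('L')(k) = Add(-9, Pow(k, 2), Pow(k, 3))
Pow(Add(56, Function('L')(y)), 2) = Pow(Add(56, Add(-9, Pow(-6, 2), Pow(-6, 3))), 2) = Pow(Add(56, Add(-9, 36, -216)), 2) = Pow(Add(56, -189), 2) = Pow(-133, 2) = 17689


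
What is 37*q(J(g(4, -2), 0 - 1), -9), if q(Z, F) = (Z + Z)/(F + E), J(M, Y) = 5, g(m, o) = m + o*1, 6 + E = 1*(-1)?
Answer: -185/8 ≈ -23.125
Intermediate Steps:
E = -7 (E = -6 + 1*(-1) = -6 - 1 = -7)
g(m, o) = m + o
q(Z, F) = 2*Z/(-7 + F) (q(Z, F) = (Z + Z)/(F - 7) = (2*Z)/(-7 + F) = 2*Z/(-7 + F))
37*q(J(g(4, -2), 0 - 1), -9) = 37*(2*5/(-7 - 9)) = 37*(2*5/(-16)) = 37*(2*5*(-1/16)) = 37*(-5/8) = -185/8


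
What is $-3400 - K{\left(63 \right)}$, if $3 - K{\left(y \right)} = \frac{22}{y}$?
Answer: $- \frac{214367}{63} \approx -3402.7$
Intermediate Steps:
$K{\left(y \right)} = 3 - \frac{22}{y}$
$-3400 - K{\left(63 \right)} = -3400 - \left(3 - \frac{22}{63}\right) = -3400 - \frac{167}{63} = - \frac{214367}{63}$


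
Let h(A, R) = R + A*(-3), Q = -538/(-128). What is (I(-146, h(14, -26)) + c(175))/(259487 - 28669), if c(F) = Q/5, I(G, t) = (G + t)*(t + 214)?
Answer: -9997811/73861760 ≈ -0.13536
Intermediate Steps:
Q = 269/64 (Q = -538*(-1/128) = 269/64 ≈ 4.2031)
h(A, R) = R - 3*A
I(G, t) = (214 + t)*(G + t) (I(G, t) = (G + t)*(214 + t) = (214 + t)*(G + t))
c(F) = 269/320 (c(F) = (269/64)/5 = (269/64)*(⅕) = 269/320)
(I(-146, h(14, -26)) + c(175))/(259487 - 28669) = (((-26 - 3*14)² + 214*(-146) + 214*(-26 - 3*14) - 146*(-26 - 3*14)) + 269/320)/(259487 - 28669) = (((-26 - 42)² - 31244 + 214*(-26 - 42) - 146*(-26 - 42)) + 269/320)/230818 = (((-68)² - 31244 + 214*(-68) - 146*(-68)) + 269/320)*(1/230818) = ((4624 - 31244 - 14552 + 9928) + 269/320)*(1/230818) = (-31244 + 269/320)*(1/230818) = -9997811/320*1/230818 = -9997811/73861760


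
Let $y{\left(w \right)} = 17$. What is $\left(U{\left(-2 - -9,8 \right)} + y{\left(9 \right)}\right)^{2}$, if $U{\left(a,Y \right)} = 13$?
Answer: $900$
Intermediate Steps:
$\left(U{\left(-2 - -9,8 \right)} + y{\left(9 \right)}\right)^{2} = \left(13 + 17\right)^{2} = 30^{2} = 900$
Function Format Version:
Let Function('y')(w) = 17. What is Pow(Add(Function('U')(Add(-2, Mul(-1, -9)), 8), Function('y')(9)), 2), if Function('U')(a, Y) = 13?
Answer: 900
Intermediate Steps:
Pow(Add(Function('U')(Add(-2, Mul(-1, -9)), 8), Function('y')(9)), 2) = Pow(Add(13, 17), 2) = Pow(30, 2) = 900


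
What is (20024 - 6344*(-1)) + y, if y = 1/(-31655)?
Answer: 834679039/31655 ≈ 26368.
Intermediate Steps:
y = -1/31655 ≈ -3.1591e-5
(20024 - 6344*(-1)) + y = (20024 - 6344*(-1)) - 1/31655 = (20024 + 6344) - 1/31655 = 26368 - 1/31655 = 834679039/31655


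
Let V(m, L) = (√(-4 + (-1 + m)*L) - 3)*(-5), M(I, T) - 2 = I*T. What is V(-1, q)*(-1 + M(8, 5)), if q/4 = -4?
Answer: 615 - 410*√7 ≈ -469.76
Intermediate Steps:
q = -16 (q = 4*(-4) = -16)
M(I, T) = 2 + I*T
V(m, L) = 15 - 5*√(-4 + L*(-1 + m)) (V(m, L) = (√(-4 + L*(-1 + m)) - 3)*(-5) = (-3 + √(-4 + L*(-1 + m)))*(-5) = 15 - 5*√(-4 + L*(-1 + m)))
V(-1, q)*(-1 + M(8, 5)) = (15 - 5*√(-4 - 1*(-16) - 16*(-1)))*(-1 + (2 + 8*5)) = (15 - 5*√(-4 + 16 + 16))*(-1 + (2 + 40)) = (15 - 10*√7)*(-1 + 42) = (15 - 10*√7)*41 = 615 - 410*√7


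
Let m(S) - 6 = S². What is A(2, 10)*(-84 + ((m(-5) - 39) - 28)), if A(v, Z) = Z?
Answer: -1200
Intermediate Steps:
m(S) = 6 + S²
A(2, 10)*(-84 + ((m(-5) - 39) - 28)) = 10*(-84 + (((6 + (-5)²) - 39) - 28)) = 10*(-84 + (((6 + 25) - 39) - 28)) = 10*(-84 + ((31 - 39) - 28)) = 10*(-84 + (-8 - 28)) = 10*(-84 - 36) = 10*(-120) = -1200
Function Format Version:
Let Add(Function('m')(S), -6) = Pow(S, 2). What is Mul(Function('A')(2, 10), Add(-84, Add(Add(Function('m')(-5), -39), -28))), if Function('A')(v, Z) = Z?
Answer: -1200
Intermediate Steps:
Function('m')(S) = Add(6, Pow(S, 2))
Mul(Function('A')(2, 10), Add(-84, Add(Add(Function('m')(-5), -39), -28))) = Mul(10, Add(-84, Add(Add(Add(6, Pow(-5, 2)), -39), -28))) = Mul(10, Add(-84, Add(Add(Add(6, 25), -39), -28))) = Mul(10, Add(-84, Add(Add(31, -39), -28))) = Mul(10, Add(-84, Add(-8, -28))) = Mul(10, Add(-84, -36)) = Mul(10, -120) = -1200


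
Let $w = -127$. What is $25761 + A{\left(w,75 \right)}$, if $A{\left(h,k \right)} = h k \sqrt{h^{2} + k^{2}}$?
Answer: $25761 - 9525 \sqrt{21754} \approx -1.3791 \cdot 10^{6}$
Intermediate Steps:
$A{\left(h,k \right)} = h k \sqrt{h^{2} + k^{2}}$
$25761 + A{\left(w,75 \right)} = 25761 - 9525 \sqrt{\left(-127\right)^{2} + 75^{2}} = 25761 - 9525 \sqrt{16129 + 5625} = 25761 - 9525 \sqrt{21754}$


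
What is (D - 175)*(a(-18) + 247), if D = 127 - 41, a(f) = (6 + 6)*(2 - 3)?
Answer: -20915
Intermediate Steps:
a(f) = -12 (a(f) = 12*(-1) = -12)
D = 86
(D - 175)*(a(-18) + 247) = (86 - 175)*(-12 + 247) = -89*235 = -20915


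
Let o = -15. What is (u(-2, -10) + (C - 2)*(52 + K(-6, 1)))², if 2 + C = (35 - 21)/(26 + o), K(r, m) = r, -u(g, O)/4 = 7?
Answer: 2849344/121 ≈ 23548.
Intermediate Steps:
u(g, O) = -28 (u(g, O) = -4*7 = -28)
C = -8/11 (C = -2 + (35 - 21)/(26 - 15) = -2 + 14/11 = -8/11 ≈ -0.72727)
(u(-2, -10) + (C - 2)*(52 + K(-6, 1)))² = (-28 + (-8/11 - 2)*(52 - 6))² = (-28 - 30/11*46)² = (-28 - 1380/11)² = (-1688/11)² = 2849344/121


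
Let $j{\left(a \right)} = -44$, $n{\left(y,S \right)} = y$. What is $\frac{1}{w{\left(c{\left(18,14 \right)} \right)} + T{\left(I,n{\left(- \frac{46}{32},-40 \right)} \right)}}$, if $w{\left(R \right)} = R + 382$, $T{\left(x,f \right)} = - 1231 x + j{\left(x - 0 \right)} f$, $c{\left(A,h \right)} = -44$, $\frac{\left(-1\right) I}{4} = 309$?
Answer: $\frac{4}{6087669} \approx 6.5707 \cdot 10^{-7}$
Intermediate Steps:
$I = -1236$ ($I = \left(-4\right) 309 = -1236$)
$T{\left(x,f \right)} = - 1231 x - 44 f$
$w{\left(R \right)} = 382 + R$
$\frac{1}{w{\left(c{\left(18,14 \right)} \right)} + T{\left(I,n{\left(- \frac{46}{32},-40 \right)} \right)}} = \frac{1}{\left(382 - 44\right) - \left(-1521516 + 44 \left(- \frac{46}{32}\right)\right)} = \frac{1}{338 + \left(1521516 - 44 \left(\left(-46\right) \frac{1}{32}\right)\right)} = \frac{1}{338 + \left(1521516 - - \frac{253}{4}\right)} = \frac{1}{338 + \left(1521516 + \frac{253}{4}\right)} = \frac{1}{338 + \frac{6086317}{4}} = \frac{1}{\frac{6087669}{4}} = \frac{4}{6087669}$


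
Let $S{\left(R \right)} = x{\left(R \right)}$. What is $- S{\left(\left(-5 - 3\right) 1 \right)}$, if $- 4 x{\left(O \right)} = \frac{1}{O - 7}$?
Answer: $- \frac{1}{60} \approx -0.016667$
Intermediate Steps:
$x{\left(O \right)} = - \frac{1}{4 \left(-7 + O\right)}$ ($x{\left(O \right)} = - \frac{1}{4 \left(O - 7\right)} = - \frac{1}{4 \left(-7 + O\right)}$)
$S{\left(R \right)} = - \frac{1}{-28 + 4 R}$
$- S{\left(\left(-5 - 3\right) 1 \right)} = - \frac{-1}{-28 + 4 \left(-5 - 3\right) 1} = - \frac{-1}{-28 + 4 \left(\left(-8\right) 1\right)} = - \frac{-1}{-28 + 4 \left(-8\right)} = - \frac{-1}{-28 - 32} = - \frac{-1}{-60} = - \frac{\left(-1\right) \left(-1\right)}{60} = \left(-1\right) \frac{1}{60} = - \frac{1}{60}$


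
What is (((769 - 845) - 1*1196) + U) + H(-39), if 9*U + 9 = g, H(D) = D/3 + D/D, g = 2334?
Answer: -3077/3 ≈ -1025.7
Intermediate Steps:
H(D) = 1 + D/3 (H(D) = D*(1/3) + 1 = D/3 + 1 = 1 + D/3)
U = 775/3 (U = -1 + (1/9)*2334 = -1 + 778/3 = 775/3 ≈ 258.33)
(((769 - 845) - 1*1196) + U) + H(-39) = (((769 - 845) - 1*1196) + 775/3) + (1 + (1/3)*(-39)) = ((-76 - 1196) + 775/3) + (1 - 13) = (-1272 + 775/3) - 12 = -3041/3 - 12 = -3077/3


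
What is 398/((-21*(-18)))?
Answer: 199/189 ≈ 1.0529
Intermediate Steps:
398/((-21*(-18))) = 398/378 = 398*(1/378) = 199/189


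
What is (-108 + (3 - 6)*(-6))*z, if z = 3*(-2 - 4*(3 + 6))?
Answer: 10260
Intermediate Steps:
z = -114 (z = 3*(-2 - 4*9) = 3*(-2 - 36) = 3*(-38) = -114)
(-108 + (3 - 6)*(-6))*z = (-108 + (3 - 6)*(-6))*(-114) = (-108 - 3*(-6))*(-114) = (-108 + 18)*(-114) = -90*(-114) = 10260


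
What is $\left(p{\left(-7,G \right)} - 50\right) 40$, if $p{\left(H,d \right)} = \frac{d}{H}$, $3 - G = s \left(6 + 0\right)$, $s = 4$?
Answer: $-1880$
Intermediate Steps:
$G = -21$ ($G = 3 - 4 \left(6 + 0\right) = 3 - 4 \cdot 6 = 3 - 24 = -21$)
$\left(p{\left(-7,G \right)} - 50\right) 40 = \left(- \frac{21}{-7} - 50\right) 40 = \left(\left(-21\right) \left(- \frac{1}{7}\right) - 50\right) 40 = \left(3 - 50\right) 40 = \left(-47\right) 40 = -1880$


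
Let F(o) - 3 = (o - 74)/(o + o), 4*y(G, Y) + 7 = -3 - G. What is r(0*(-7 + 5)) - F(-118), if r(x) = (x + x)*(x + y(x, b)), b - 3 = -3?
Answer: -225/59 ≈ -3.8136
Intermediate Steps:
b = 0 (b = 3 - 3 = 0)
y(G, Y) = -5/2 - G/4 (y(G, Y) = -7/4 + (-3 - G)/4 = -7/4 + (-¾ - G/4) = -5/2 - G/4)
F(o) = 3 + (-74 + o)/(2*o) (F(o) = 3 + (o - 74)/(o + o) = 3 + (-74 + o)/((2*o)) = 3 + (-74 + o)*(1/(2*o)) = 3 + (-74 + o)/(2*o))
r(x) = 2*x*(-5/2 + 3*x/4) (r(x) = (x + x)*(x + (-5/2 - x/4)) = (2*x)*(-5/2 + 3*x/4) = 2*x*(-5/2 + 3*x/4))
r(0*(-7 + 5)) - F(-118) = (0*(-7 + 5))*(-10 + 3*(0*(-7 + 5)))/2 - (7/2 - 37/(-118)) = (0*(-2))*(-10 + 3*(0*(-2)))/2 - (7/2 - 37*(-1/118)) = (½)*0*(-10 + 3*0) - (7/2 + 37/118) = (½)*0*(-10 + 0) - 1*225/59 = (½)*0*(-10) - 225/59 = 0 - 225/59 = -225/59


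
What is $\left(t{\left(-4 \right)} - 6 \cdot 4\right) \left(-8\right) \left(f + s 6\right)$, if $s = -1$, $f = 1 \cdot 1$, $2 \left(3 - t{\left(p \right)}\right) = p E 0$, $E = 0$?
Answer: $-840$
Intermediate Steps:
$t{\left(p \right)} = 3$ ($t{\left(p \right)} = 3 - \frac{p 0 \cdot 0}{2} = 3 - \frac{0 \cdot 0}{2} = 3 - 0 = 3 + 0 = 3$)
$f = 1$
$\left(t{\left(-4 \right)} - 6 \cdot 4\right) \left(-8\right) \left(f + s 6\right) = \left(3 - 6 \cdot 4\right) \left(-8\right) \left(1 - 6\right) = \left(3 - 24\right) \left(-8\right) \left(1 - 6\right) = \left(3 - 24\right) \left(-8\right) \left(-5\right) = \left(-21\right) \left(-8\right) \left(-5\right) = 168 \left(-5\right) = -840$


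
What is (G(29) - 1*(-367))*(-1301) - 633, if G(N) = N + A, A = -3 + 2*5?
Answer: -524936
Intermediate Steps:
A = 7 (A = -3 + 10 = 7)
G(N) = 7 + N (G(N) = N + 7 = 7 + N)
(G(29) - 1*(-367))*(-1301) - 633 = ((7 + 29) - 1*(-367))*(-1301) - 633 = (36 + 367)*(-1301) - 633 = 403*(-1301) - 633 = -524303 - 633 = -524936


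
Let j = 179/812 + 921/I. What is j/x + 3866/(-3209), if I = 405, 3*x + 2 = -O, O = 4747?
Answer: -671738524201/556852828140 ≈ -1.2063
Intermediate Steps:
x = -1583 (x = -2/3 + (-1*4747)/3 = -2/3 + (1/3)*(-4747) = -2/3 - 4747/3 = -1583)
j = 273449/109620 (j = 179/812 + 921/405 = 179*(1/812) + 921*(1/405) = 179/812 + 307/135 = 273449/109620 ≈ 2.4945)
j/x + 3866/(-3209) = (273449/109620)/(-1583) + 3866/(-3209) = (273449/109620)*(-1/1583) + 3866*(-1/3209) = -273449/173528460 - 3866/3209 = -671738524201/556852828140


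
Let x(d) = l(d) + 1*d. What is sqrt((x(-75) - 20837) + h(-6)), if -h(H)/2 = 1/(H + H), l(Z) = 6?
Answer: I*sqrt(752610)/6 ≈ 144.59*I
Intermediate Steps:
h(H) = -1/H (h(H) = -2/(H + H) = -2*1/(2*H) = -1/H)
x(d) = 6 + d (x(d) = 6 + 1*d = 6 + d)
sqrt((x(-75) - 20837) + h(-6)) = sqrt(((6 - 75) - 20837) - 1/(-6)) = sqrt((-69 - 20837) - 1*(-1/6)) = sqrt(-20906 + 1/6) = sqrt(-125435/6) = I*sqrt(752610)/6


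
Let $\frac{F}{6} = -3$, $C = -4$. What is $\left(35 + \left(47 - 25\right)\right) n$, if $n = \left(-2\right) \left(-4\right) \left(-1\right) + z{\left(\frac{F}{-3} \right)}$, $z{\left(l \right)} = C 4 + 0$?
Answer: $-1368$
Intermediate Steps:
$F = -18$ ($F = 6 \left(-3\right) = -18$)
$z{\left(l \right)} = -16$ ($z{\left(l \right)} = \left(-4\right) 4 + 0 = -16 + 0 = -16$)
$n = -24$ ($n = \left(-2\right) \left(-4\right) \left(-1\right) - 16 = 8 \left(-1\right) - 16 = -8 - 16 = -24$)
$\left(35 + \left(47 - 25\right)\right) n = \left(35 + \left(47 - 25\right)\right) \left(-24\right) = \left(35 + 22\right) \left(-24\right) = 57 \left(-24\right) = -1368$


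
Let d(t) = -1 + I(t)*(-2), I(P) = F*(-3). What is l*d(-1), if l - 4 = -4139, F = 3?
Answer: -70295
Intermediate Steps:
I(P) = -9 (I(P) = 3*(-3) = -9)
l = -4135 (l = 4 - 4139 = -4135)
d(t) = 17 (d(t) = -1 - 9*(-2) = -1 + 18 = 17)
l*d(-1) = -4135*17 = -70295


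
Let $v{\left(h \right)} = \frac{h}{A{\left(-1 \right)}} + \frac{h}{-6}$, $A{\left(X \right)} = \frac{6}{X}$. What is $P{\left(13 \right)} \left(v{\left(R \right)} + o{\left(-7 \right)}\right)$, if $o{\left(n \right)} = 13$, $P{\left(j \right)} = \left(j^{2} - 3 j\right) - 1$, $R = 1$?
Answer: $1634$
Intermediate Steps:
$P{\left(j \right)} = -1 + j^{2} - 3 j$
$v{\left(h \right)} = - \frac{h}{3}$ ($v{\left(h \right)} = \frac{h}{6 \frac{1}{-1}} + \frac{h}{-6} = \frac{h}{6 \left(-1\right)} + h \left(- \frac{1}{6}\right) = \frac{h}{-6} - \frac{h}{6} = h \left(- \frac{1}{6}\right) - \frac{h}{6} = - \frac{h}{6} - \frac{h}{6} = - \frac{h}{3}$)
$P{\left(13 \right)} \left(v{\left(R \right)} + o{\left(-7 \right)}\right) = \left(-1 + 13^{2} - 39\right) \left(\left(- \frac{1}{3}\right) 1 + 13\right) = \left(-1 + 169 - 39\right) \left(- \frac{1}{3} + 13\right) = 129 \cdot \frac{38}{3} = 1634$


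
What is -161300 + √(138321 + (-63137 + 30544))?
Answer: -161300 + 16*√413 ≈ -1.6097e+5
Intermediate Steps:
-161300 + √(138321 + (-63137 + 30544)) = -161300 + √(138321 - 32593) = -161300 + √105728 = -161300 + 16*√413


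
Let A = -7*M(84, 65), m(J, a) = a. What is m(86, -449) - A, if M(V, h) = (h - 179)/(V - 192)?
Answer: -7949/18 ≈ -441.61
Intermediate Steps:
M(V, h) = (-179 + h)/(-192 + V)
A = -133/18 (A = -7*(-179 + 65)/(-192 + 84) = -7*(-114)/(-108) = -(-7)*(-114)/108 = -7*19/18 = -133/18 ≈ -7.3889)
m(86, -449) - A = -449 - 1*(-133/18) = -449 + 133/18 = -7949/18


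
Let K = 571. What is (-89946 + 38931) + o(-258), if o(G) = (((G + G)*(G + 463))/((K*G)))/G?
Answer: -3757714090/73659 ≈ -51015.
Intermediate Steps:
o(G) = (926/571 + 2*G/571)/G (o(G) = (((G + G)*(G + 463))/((571*G)))/G = (((2*G)*(463 + G))*(1/(571*G)))/G = ((2*G*(463 + G))*(1/(571*G)))/G = (926/571 + 2*G/571)/G)
(-89946 + 38931) + o(-258) = (-89946 + 38931) + (2/571)*(463 - 258)/(-258) = -51015 + (2/571)*(-1/258)*205 = -51015 - 205/73659 = -3757714090/73659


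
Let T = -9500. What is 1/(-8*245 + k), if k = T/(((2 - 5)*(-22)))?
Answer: -33/69430 ≈ -0.00047530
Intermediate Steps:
k = -4750/33 (k = -9500*(-1/(22*(2 - 5))) = -9500/((-3*(-22))) = -9500/66 = -9500*1/66 = -4750/33 ≈ -143.94)
1/(-8*245 + k) = 1/(-8*245 - 4750/33) = 1/(-1960 - 4750/33) = 1/(-69430/33) = -33/69430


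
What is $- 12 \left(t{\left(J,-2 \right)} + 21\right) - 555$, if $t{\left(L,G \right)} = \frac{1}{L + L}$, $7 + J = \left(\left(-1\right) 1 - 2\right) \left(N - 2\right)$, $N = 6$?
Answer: $- \frac{15327}{19} \approx -806.68$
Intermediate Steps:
$J = -19$ ($J = -7 + \left(\left(-1\right) 1 - 2\right) \left(6 - 2\right) = -7 + \left(-1 - 2\right) 4 = -7 - 12 = -19$)
$t{\left(L,G \right)} = \frac{1}{2 L}$
$- 12 \left(t{\left(J,-2 \right)} + 21\right) - 555 = - 12 \left(\frac{1}{2 \left(-19\right)} + 21\right) - 555 = - 12 \left(\frac{1}{2} \left(- \frac{1}{19}\right) + 21\right) - 555 = - 12 \left(- \frac{1}{38} + 21\right) - 555 = \left(-12\right) \frac{797}{38} - 555 = - \frac{4782}{19} - 555 = - \frac{15327}{19}$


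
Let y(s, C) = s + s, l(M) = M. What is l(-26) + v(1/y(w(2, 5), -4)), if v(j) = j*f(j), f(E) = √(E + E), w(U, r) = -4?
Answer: -26 - I/16 ≈ -26.0 - 0.0625*I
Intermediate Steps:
f(E) = √2*√E (f(E) = √(2*E) = √2*√E)
y(s, C) = 2*s
v(j) = √2*j^(3/2) (v(j) = j*(√2*√j) = √2*j^(3/2))
l(-26) + v(1/y(w(2, 5), -4)) = -26 + √2*(1/(2*(-4)))^(3/2) = -26 + √2*(1/(-8))^(3/2) = -26 + √2*(-⅛)^(3/2) = -26 + √2*(-I*√2/32) = -26 - I/16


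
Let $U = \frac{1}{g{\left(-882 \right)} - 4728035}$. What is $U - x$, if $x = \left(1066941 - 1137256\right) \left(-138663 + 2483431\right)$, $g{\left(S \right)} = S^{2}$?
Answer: $\frac{651264130416173119}{3950111} \approx 1.6487 \cdot 10^{11}$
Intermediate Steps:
$U = - \frac{1}{3950111}$ ($U = \frac{1}{\left(-882\right)^{2} - 4728035} = \frac{1}{777924 - 4728035} = \frac{1}{-3950111} = - \frac{1}{3950111} \approx -2.5316 \cdot 10^{-7}$)
$x = -164872361920$ ($x = \left(-70315\right) 2344768 = -164872361920$)
$U - x = - \frac{1}{3950111} - -164872361920 = - \frac{1}{3950111} + 164872361920 = \frac{651264130416173119}{3950111}$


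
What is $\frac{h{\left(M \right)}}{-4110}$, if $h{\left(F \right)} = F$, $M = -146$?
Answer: $\frac{73}{2055} \approx 0.035523$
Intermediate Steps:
$\frac{h{\left(M \right)}}{-4110} = - \frac{146}{-4110} = \left(-146\right) \left(- \frac{1}{4110}\right) = \frac{73}{2055}$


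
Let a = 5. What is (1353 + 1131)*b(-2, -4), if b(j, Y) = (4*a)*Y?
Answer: -198720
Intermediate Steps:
b(j, Y) = 20*Y (b(j, Y) = (4*5)*Y = 20*Y)
(1353 + 1131)*b(-2, -4) = (1353 + 1131)*(20*(-4)) = 2484*(-80) = -198720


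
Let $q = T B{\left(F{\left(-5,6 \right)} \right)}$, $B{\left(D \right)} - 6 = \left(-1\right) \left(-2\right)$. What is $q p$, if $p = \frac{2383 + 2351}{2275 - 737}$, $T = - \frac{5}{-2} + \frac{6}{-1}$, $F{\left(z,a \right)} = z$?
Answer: $- \frac{66276}{769} \approx -86.185$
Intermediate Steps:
$B{\left(D \right)} = 8$ ($B{\left(D \right)} = 6 - -2 = 6 + 2 = 8$)
$T = - \frac{7}{2}$ ($T = \left(-5\right) \left(- \frac{1}{2}\right) + 6 \left(-1\right) = \frac{5}{2} - 6 = - \frac{7}{2} \approx -3.5$)
$q = -28$ ($q = \left(- \frac{7}{2}\right) 8 = -28$)
$p = \frac{2367}{769}$ ($p = \frac{4734}{1538} = 4734 \cdot \frac{1}{1538} = \frac{2367}{769} \approx 3.078$)
$q p = \left(-28\right) \frac{2367}{769} = - \frac{66276}{769}$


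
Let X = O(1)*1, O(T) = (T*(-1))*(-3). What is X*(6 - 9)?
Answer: -9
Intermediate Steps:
O(T) = 3*T (O(T) = -T*(-3) = 3*T)
X = 3 (X = (3*1)*1 = 3*1 = 3)
X*(6 - 9) = 3*(6 - 9) = 3*(-3) = -9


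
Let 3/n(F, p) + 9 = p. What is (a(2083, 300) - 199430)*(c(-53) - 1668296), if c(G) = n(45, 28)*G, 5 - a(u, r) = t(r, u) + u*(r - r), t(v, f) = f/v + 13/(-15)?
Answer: 1896456897490909/5700 ≈ 3.3271e+11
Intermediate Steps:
n(F, p) = 3/(-9 + p)
t(v, f) = -13/15 + f/v (t(v, f) = f/v + 13*(-1/15) = f/v - 13/15 = -13/15 + f/v)
a(u, r) = 88/15 - u/r (a(u, r) = 5 - ((-13/15 + u/r) + u*(r - r)) = 5 - ((-13/15 + u/r) + u*0) = 5 - ((-13/15 + u/r) + 0) = 5 - (-13/15 + u/r) = 5 + (13/15 - u/r) = 88/15 - u/r)
c(G) = 3*G/19 (c(G) = (3/(-9 + 28))*G = (3/19)*G = (3*(1/19))*G = 3*G/19)
(a(2083, 300) - 199430)*(c(-53) - 1668296) = ((88/15 - 1*2083/300) - 199430)*((3/19)*(-53) - 1668296) = ((88/15 - 1*2083*1/300) - 199430)*(-159/19 - 1668296) = ((88/15 - 2083/300) - 199430)*(-31697783/19) = (-323/300 - 199430)*(-31697783/19) = -59829323/300*(-31697783/19) = 1896456897490909/5700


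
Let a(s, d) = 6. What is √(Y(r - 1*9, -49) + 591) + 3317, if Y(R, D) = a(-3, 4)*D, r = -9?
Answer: 3317 + 3*√33 ≈ 3334.2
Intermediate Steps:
Y(R, D) = 6*D
√(Y(r - 1*9, -49) + 591) + 3317 = √(6*(-49) + 591) + 3317 = √(-294 + 591) + 3317 = √297 + 3317 = 3*√33 + 3317 = 3317 + 3*√33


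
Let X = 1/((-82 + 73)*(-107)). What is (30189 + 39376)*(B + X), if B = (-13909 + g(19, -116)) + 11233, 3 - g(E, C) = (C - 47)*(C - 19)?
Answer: -1653206172845/963 ≈ -1.7167e+9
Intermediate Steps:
g(E, C) = 3 - (-47 + C)*(-19 + C) (g(E, C) = 3 - (C - 47)*(C - 19) = 3 - (-47 + C)*(-19 + C))
X = 1/963 (X = 1/(-9*(-107)) = 1/963 ≈ 0.0010384)
B = -24678 (B = (-13909 + (-890 - 1*(-116)**2 + 66*(-116))) + 11233 = (-13909 + (-890 - 1*13456 - 7656)) + 11233 = (-13909 + (-890 - 13456 - 7656)) + 11233 = (-13909 - 22002) + 11233 = -35911 + 11233 = -24678)
(30189 + 39376)*(B + X) = (30189 + 39376)*(-24678 + 1/963) = 69565*(-23764913/963) = -1653206172845/963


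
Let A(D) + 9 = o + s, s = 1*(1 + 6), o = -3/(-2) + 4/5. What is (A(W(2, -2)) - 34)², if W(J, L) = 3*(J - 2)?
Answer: 113569/100 ≈ 1135.7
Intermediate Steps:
o = 23/10 (o = -3*(-½) + 4*(⅕) = 3/2 + ⅘ = 23/10 ≈ 2.3000)
s = 7 (s = 1*7 = 7)
W(J, L) = -6 + 3*J (W(J, L) = 3*(-2 + J) = -6 + 3*J)
A(D) = 3/10 (A(D) = -9 + (23/10 + 7) = -9 + 93/10 = 3/10)
(A(W(2, -2)) - 34)² = (3/10 - 34)² = (-337/10)² = 113569/100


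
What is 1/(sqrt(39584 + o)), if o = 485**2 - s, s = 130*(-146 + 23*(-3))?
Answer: sqrt(302759)/302759 ≈ 0.0018174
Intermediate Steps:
s = -27950 (s = 130*(-146 - 69) = 130*(-215) = -27950)
o = 263175 (o = 485**2 - 1*(-27950) = 235225 + 27950 = 263175)
1/(sqrt(39584 + o)) = 1/(sqrt(39584 + 263175)) = 1/(sqrt(302759)) = sqrt(302759)/302759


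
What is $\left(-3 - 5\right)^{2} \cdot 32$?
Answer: $2048$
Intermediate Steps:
$\left(-3 - 5\right)^{2} \cdot 32 = \left(-8\right)^{2} \cdot 32 = 64 \cdot 32 = 2048$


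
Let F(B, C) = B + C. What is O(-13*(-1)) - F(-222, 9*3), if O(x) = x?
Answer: 208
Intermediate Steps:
O(-13*(-1)) - F(-222, 9*3) = -13*(-1) - (-222 + 9*3) = 13 - (-222 + 27) = 13 - 1*(-195) = 13 + 195 = 208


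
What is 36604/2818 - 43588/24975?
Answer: 395676958/35189775 ≈ 11.244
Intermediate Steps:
36604/2818 - 43588/24975 = 36604*(1/2818) - 43588*1/24975 = 18302/1409 - 43588/24975 = 395676958/35189775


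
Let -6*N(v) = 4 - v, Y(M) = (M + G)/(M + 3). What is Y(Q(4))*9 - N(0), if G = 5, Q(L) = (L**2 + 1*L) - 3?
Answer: 317/30 ≈ 10.567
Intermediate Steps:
Q(L) = -3 + L + L**2 (Q(L) = (L**2 + L) - 3 = (L + L**2) - 3 = -3 + L + L**2)
Y(M) = (5 + M)/(3 + M) (Y(M) = (M + 5)/(M + 3) = (5 + M)/(3 + M))
N(v) = -2/3 + v/6 (N(v) = -(4 - v)/6 = -2/3 + v/6)
Y(Q(4))*9 - N(0) = ((5 + (-3 + 4 + 4**2))/(3 + (-3 + 4 + 4**2)))*9 - (-2/3 + (1/6)*0) = ((5 + (-3 + 4 + 16))/(3 + (-3 + 4 + 16)))*9 - (-2/3 + 0) = ((5 + 17)/(3 + 17))*9 - 1*(-2/3) = (22/20)*9 + 2/3 = ((1/20)*22)*9 + 2/3 = (11/10)*9 + 2/3 = 99/10 + 2/3 = 317/30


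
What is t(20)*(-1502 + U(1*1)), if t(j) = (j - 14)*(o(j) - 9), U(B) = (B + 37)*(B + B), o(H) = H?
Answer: -94116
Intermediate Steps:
U(B) = 2*B*(37 + B) (U(B) = (37 + B)*(2*B) = 2*B*(37 + B))
t(j) = (-14 + j)*(-9 + j) (t(j) = (j - 14)*(j - 9) = (-14 + j)*(-9 + j))
t(20)*(-1502 + U(1*1)) = (126 + 20**2 - 23*20)*(-1502 + 2*(1*1)*(37 + 1*1)) = (126 + 400 - 460)*(-1502 + 2*1*(37 + 1)) = 66*(-1502 + 2*1*38) = 66*(-1502 + 76) = 66*(-1426) = -94116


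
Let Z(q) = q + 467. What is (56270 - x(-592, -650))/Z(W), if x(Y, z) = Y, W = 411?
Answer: 28431/439 ≈ 64.763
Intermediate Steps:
Z(q) = 467 + q
(56270 - x(-592, -650))/Z(W) = (56270 - 1*(-592))/(467 + 411) = (56270 + 592)/878 = 56862*(1/878) = 28431/439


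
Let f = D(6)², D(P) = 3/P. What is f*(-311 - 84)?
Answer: -395/4 ≈ -98.750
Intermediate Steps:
f = ¼ (f = (3/6)² = (3*(⅙))² = (½)² = ¼ ≈ 0.25000)
f*(-311 - 84) = (-311 - 84)/4 = (¼)*(-395) = -395/4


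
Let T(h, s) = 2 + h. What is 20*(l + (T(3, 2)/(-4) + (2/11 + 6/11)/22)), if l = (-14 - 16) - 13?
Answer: -107005/121 ≈ -884.34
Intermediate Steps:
l = -43 (l = -30 - 13 = -43)
20*(l + (T(3, 2)/(-4) + (2/11 + 6/11)/22)) = 20*(-43 + ((2 + 3)/(-4) + (2/11 + 6/11)/22)) = 20*(-43 + (5*(-1/4) + (2*(1/11) + 6*(1/11))*(1/22))) = 20*(-43 + (-5/4 + (2/11 + 6/11)*(1/22))) = 20*(-43 + (-5/4 + (8/11)*(1/22))) = 20*(-43 + (-5/4 + 4/121)) = 20*(-43 - 589/484) = 20*(-21401/484) = -107005/121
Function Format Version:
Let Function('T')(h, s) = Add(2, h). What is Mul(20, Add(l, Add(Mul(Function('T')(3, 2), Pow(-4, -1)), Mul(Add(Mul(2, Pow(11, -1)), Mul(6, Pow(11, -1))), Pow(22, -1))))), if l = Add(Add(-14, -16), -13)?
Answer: Rational(-107005, 121) ≈ -884.34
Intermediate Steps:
l = -43 (l = Add(-30, -13) = -43)
Mul(20, Add(l, Add(Mul(Function('T')(3, 2), Pow(-4, -1)), Mul(Add(Mul(2, Pow(11, -1)), Mul(6, Pow(11, -1))), Pow(22, -1))))) = Mul(20, Add(-43, Add(Mul(Add(2, 3), Pow(-4, -1)), Mul(Add(Mul(2, Pow(11, -1)), Mul(6, Pow(11, -1))), Pow(22, -1))))) = Mul(20, Add(-43, Add(Mul(5, Rational(-1, 4)), Mul(Add(Mul(2, Rational(1, 11)), Mul(6, Rational(1, 11))), Rational(1, 22))))) = Mul(20, Add(-43, Add(Rational(-5, 4), Mul(Add(Rational(2, 11), Rational(6, 11)), Rational(1, 22))))) = Mul(20, Add(-43, Add(Rational(-5, 4), Mul(Rational(8, 11), Rational(1, 22))))) = Mul(20, Add(-43, Add(Rational(-5, 4), Rational(4, 121)))) = Mul(20, Add(-43, Rational(-589, 484))) = Mul(20, Rational(-21401, 484)) = Rational(-107005, 121)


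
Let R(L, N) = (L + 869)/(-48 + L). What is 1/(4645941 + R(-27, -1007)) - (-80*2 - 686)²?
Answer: -249387470523753/348444733 ≈ -7.1572e+5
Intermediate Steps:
R(L, N) = (869 + L)/(-48 + L)
1/(4645941 + R(-27, -1007)) - (-80*2 - 686)² = 1/(4645941 + (869 - 27)/(-48 - 27)) - (-80*2 - 686)² = 1/(4645941 + 842/(-75)) - (-160 - 686)² = 1/(4645941 - 1/75*842) - 1*(-846)² = 1/(4645941 - 842/75) - 1*715716 = 1/(348444733/75) - 715716 = 75/348444733 - 715716 = -249387470523753/348444733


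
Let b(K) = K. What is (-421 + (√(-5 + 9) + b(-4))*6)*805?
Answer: -348565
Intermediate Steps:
(-421 + (√(-5 + 9) + b(-4))*6)*805 = (-421 + (√(-5 + 9) - 4)*6)*805 = (-421 + (√4 - 4)*6)*805 = (-421 + (2 - 4)*6)*805 = (-421 - 2*6)*805 = (-421 - 12)*805 = -433*805 = -348565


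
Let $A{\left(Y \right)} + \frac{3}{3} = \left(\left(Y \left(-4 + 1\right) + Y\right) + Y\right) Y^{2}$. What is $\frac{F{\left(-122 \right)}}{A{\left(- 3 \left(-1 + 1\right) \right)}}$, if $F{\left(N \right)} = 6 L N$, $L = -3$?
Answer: $-2196$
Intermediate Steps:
$A{\left(Y \right)} = -1 - Y^{3}$ ($A{\left(Y \right)} = -1 + \left(\left(Y \left(-4 + 1\right) + Y\right) + Y\right) Y^{2} = -1 + \left(\left(Y \left(-3\right) + Y\right) + Y\right) Y^{2} = -1 + \left(\left(- 3 Y + Y\right) + Y\right) Y^{2} = -1 + \left(- 2 Y + Y\right) Y^{2} = -1 + - Y Y^{2} = -1 - Y^{3}$)
$F{\left(N \right)} = - 18 N$ ($F{\left(N \right)} = 6 \left(-3\right) N = - 18 N$)
$\frac{F{\left(-122 \right)}}{A{\left(- 3 \left(-1 + 1\right) \right)}} = \frac{\left(-18\right) \left(-122\right)}{-1 - \left(- 3 \left(-1 + 1\right)\right)^{3}} = \frac{2196}{-1 - \left(\left(-3\right) 0\right)^{3}} = \frac{2196}{-1 - 0^{3}} = \frac{2196}{-1 - 0} = \frac{2196}{-1 + 0} = \frac{2196}{-1} = 2196 \left(-1\right) = -2196$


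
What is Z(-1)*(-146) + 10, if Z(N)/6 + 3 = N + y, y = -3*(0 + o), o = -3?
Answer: -4370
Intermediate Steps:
y = 9 (y = -3*(0 - 3) = -3*(-3) = 9)
Z(N) = 36 + 6*N (Z(N) = -18 + 6*(N + 9) = -18 + 6*(9 + N) = -18 + (54 + 6*N) = 36 + 6*N)
Z(-1)*(-146) + 10 = (36 + 6*(-1))*(-146) + 10 = (36 - 6)*(-146) + 10 = 30*(-146) + 10 = -4380 + 10 = -4370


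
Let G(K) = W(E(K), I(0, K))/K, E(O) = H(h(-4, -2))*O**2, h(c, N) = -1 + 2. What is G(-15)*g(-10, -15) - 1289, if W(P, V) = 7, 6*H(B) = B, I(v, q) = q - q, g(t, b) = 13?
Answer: -19426/15 ≈ -1295.1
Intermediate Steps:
h(c, N) = 1
I(v, q) = 0
H(B) = B/6
E(O) = O**2/6 (E(O) = ((1/6)*1)*O**2 = O**2/6)
G(K) = 7/K
G(-15)*g(-10, -15) - 1289 = (7/(-15))*13 - 1289 = (7*(-1/15))*13 - 1289 = -7/15*13 - 1289 = -91/15 - 1289 = -19426/15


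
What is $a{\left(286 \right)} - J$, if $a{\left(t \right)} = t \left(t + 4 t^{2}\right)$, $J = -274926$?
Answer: $93931346$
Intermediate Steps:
$a{\left(286 \right)} - J = 286^{2} \left(1 + 4 \cdot 286\right) - -274926 = 81796 \left(1 + 1144\right) + 274926 = 81796 \cdot 1145 + 274926 = 93656420 + 274926 = 93931346$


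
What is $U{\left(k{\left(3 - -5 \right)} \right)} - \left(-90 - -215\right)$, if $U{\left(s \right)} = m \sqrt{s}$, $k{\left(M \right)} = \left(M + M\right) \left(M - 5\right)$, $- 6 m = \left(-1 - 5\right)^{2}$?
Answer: $-125 - 24 \sqrt{3} \approx -166.57$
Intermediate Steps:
$m = -6$ ($m = - \frac{\left(-1 - 5\right)^{2}}{6} = - \frac{\left(-6\right)^{2}}{6} = \left(- \frac{1}{6}\right) 36 = -6$)
$k{\left(M \right)} = 2 M \left(-5 + M\right)$
$U{\left(s \right)} = - 6 \sqrt{s}$
$U{\left(k{\left(3 - -5 \right)} \right)} - \left(-90 - -215\right) = - 6 \sqrt{2 \left(3 - -5\right) \left(-5 + \left(3 - -5\right)\right)} - \left(-90 - -215\right) = - 6 \sqrt{2 \left(3 + 5\right) \left(-5 + \left(3 + 5\right)\right)} - \left(-90 + 215\right) = - 6 \sqrt{2 \cdot 8 \left(-5 + 8\right)} - 125 = - 6 \sqrt{2 \cdot 8 \cdot 3} - 125 = - 6 \sqrt{48} - 125 = - 6 \cdot 4 \sqrt{3} - 125 = - 24 \sqrt{3} - 125 = -125 - 24 \sqrt{3}$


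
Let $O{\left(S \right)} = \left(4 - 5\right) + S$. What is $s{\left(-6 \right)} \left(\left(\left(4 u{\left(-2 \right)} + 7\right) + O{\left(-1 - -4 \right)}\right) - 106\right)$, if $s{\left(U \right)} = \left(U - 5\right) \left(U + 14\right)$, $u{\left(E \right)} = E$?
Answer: $9240$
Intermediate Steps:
$O{\left(S \right)} = -1 + S$
$s{\left(U \right)} = \left(-5 + U\right) \left(14 + U\right)$
$s{\left(-6 \right)} \left(\left(\left(4 u{\left(-2 \right)} + 7\right) + O{\left(-1 - -4 \right)}\right) - 106\right) = \left(-70 + \left(-6\right)^{2} + 9 \left(-6\right)\right) \left(\left(\left(4 \left(-2\right) + 7\right) - -2\right) - 106\right) = \left(-70 + 36 - 54\right) \left(\left(\left(-8 + 7\right) + \left(-1 + \left(-1 + 4\right)\right)\right) - 106\right) = - 88 \left(\left(-1 + \left(-1 + 3\right)\right) - 106\right) = - 88 \left(\left(-1 + 2\right) - 106\right) = - 88 \left(1 - 106\right) = \left(-88\right) \left(-105\right) = 9240$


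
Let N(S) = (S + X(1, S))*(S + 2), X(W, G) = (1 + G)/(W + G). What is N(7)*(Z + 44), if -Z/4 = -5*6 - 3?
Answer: 12672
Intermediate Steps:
X(W, G) = (1 + G)/(G + W)
Z = 132 (Z = -4*(-5*6 - 3) = -4*(-30 - 3) = -4*(-33) = 132)
N(S) = (1 + S)*(2 + S) (N(S) = (S + (1 + S)/(S + 1))*(S + 2) = (S + (1 + S)/(1 + S))*(2 + S) = (S + 1)*(2 + S) = (1 + S)*(2 + S))
N(7)*(Z + 44) = (2 + 7² + 3*7)*(132 + 44) = (2 + 49 + 21)*176 = 72*176 = 12672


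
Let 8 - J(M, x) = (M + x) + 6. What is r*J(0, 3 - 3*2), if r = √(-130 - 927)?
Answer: 5*I*√1057 ≈ 162.56*I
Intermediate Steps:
r = I*√1057 (r = √(-1057) = I*√1057 ≈ 32.512*I)
J(M, x) = 2 - M - x (J(M, x) = 8 - ((M + x) + 6) = 8 - (6 + M + x) = 8 + (-6 - M - x) = 2 - M - x)
r*J(0, 3 - 3*2) = (I*√1057)*(2 - 1*0 - (3 - 3*2)) = (I*√1057)*(2 + 0 - (3 - 6)) = (I*√1057)*(2 + 0 - 1*(-3)) = (I*√1057)*(2 + 0 + 3) = (I*√1057)*5 = 5*I*√1057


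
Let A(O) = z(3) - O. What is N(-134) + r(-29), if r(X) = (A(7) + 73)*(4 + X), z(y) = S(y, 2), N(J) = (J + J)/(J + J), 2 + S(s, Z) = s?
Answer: -1674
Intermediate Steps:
S(s, Z) = -2 + s
N(J) = 1 (N(J) = (2*J)/((2*J)) = (2*J)*(1/(2*J)) = 1)
z(y) = -2 + y
A(O) = 1 - O (A(O) = (-2 + 3) - O = 1 - O)
r(X) = 268 + 67*X (r(X) = ((1 - 1*7) + 73)*(4 + X) = ((1 - 7) + 73)*(4 + X) = (-6 + 73)*(4 + X) = 67*(4 + X) = 268 + 67*X)
N(-134) + r(-29) = 1 + (268 + 67*(-29)) = 1 + (268 - 1943) = 1 - 1675 = -1674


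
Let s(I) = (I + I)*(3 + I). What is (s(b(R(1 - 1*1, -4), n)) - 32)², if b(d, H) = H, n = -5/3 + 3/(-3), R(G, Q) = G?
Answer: 92416/81 ≈ 1140.9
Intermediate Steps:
n = -8/3 (n = -5*⅓ + 3*(-⅓) = -5/3 - 1 = -8/3 ≈ -2.6667)
s(I) = 2*I*(3 + I) (s(I) = (2*I)*(3 + I) = 2*I*(3 + I))
(s(b(R(1 - 1*1, -4), n)) - 32)² = (2*(-8/3)*(3 - 8/3) - 32)² = (2*(-8/3)*(⅓) - 32)² = (-16/9 - 32)² = (-304/9)² = 92416/81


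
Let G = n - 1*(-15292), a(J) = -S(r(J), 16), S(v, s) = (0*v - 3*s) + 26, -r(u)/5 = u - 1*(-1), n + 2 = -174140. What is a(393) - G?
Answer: 158872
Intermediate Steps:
n = -174142 (n = -2 - 174140 = -174142)
r(u) = -5 - 5*u (r(u) = -5*(u - 1*(-1)) = -5*(u + 1) = -5*(1 + u) = -5 - 5*u)
S(v, s) = 26 - 3*s (S(v, s) = (0 - 3*s) + 26 = -3*s + 26 = 26 - 3*s)
a(J) = 22 (a(J) = -(26 - 3*16) = -(26 - 48) = -1*(-22) = 22)
G = -158850 (G = -174142 - 1*(-15292) = -174142 + 15292 = -158850)
a(393) - G = 22 - 1*(-158850) = 22 + 158850 = 158872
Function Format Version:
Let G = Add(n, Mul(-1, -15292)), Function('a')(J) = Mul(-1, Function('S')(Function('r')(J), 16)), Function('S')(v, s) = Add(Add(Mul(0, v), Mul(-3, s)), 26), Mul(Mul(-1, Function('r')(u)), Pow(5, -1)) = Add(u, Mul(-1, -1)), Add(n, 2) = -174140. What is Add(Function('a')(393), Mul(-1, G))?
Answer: 158872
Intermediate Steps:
n = -174142 (n = Add(-2, -174140) = -174142)
Function('r')(u) = Add(-5, Mul(-5, u)) (Function('r')(u) = Mul(-5, Add(u, Mul(-1, -1))) = Mul(-5, Add(u, 1)) = Mul(-5, Add(1, u)) = Add(-5, Mul(-5, u)))
Function('S')(v, s) = Add(26, Mul(-3, s)) (Function('S')(v, s) = Add(Add(0, Mul(-3, s)), 26) = Add(Mul(-3, s), 26) = Add(26, Mul(-3, s)))
Function('a')(J) = 22 (Function('a')(J) = Mul(-1, Add(26, Mul(-3, 16))) = Mul(-1, Add(26, -48)) = Mul(-1, -22) = 22)
G = -158850 (G = Add(-174142, Mul(-1, -15292)) = Add(-174142, 15292) = -158850)
Add(Function('a')(393), Mul(-1, G)) = Add(22, Mul(-1, -158850)) = Add(22, 158850) = 158872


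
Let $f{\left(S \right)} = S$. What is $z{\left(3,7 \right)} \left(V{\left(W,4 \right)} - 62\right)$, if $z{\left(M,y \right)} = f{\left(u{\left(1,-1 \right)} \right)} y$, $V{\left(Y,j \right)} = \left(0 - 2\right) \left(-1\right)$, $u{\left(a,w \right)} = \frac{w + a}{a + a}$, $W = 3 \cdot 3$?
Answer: $0$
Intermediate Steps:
$W = 9$
$u{\left(a,w \right)} = \frac{a + w}{2 a}$
$V{\left(Y,j \right)} = 2$ ($V{\left(Y,j \right)} = \left(-2\right) \left(-1\right) = 2$)
$z{\left(M,y \right)} = 0$ ($z{\left(M,y \right)} = \frac{1 - 1}{2 \cdot 1} y = \frac{1}{2} \cdot 1 \cdot 0 y = 0 y = 0$)
$z{\left(3,7 \right)} \left(V{\left(W,4 \right)} - 62\right) = 0 \left(2 - 62\right) = 0 \left(-60\right) = 0$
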